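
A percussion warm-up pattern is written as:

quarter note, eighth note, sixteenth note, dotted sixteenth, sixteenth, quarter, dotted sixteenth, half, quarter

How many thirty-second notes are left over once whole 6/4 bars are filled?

6

One bar of 6/4 = 48 thirty-second notes.
Convert each value to thirty-second notes: quarter note = 8; eighth note = 4; sixteenth note = 2; dotted sixteenth = 3; sixteenth = 2; quarter = 8; dotted sixteenth = 3; half = 16; quarter = 8.
Total: 8 + 4 + 2 + 3 + 2 + 8 + 3 + 16 + 8 = 54.
54 ÷ 48 = 1 complete bar with 6 thirty-second notes remaining.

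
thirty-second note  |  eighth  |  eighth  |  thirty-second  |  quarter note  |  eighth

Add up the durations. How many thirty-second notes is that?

22

Express everything in thirty-second notes: thirty-second note = 1; eighth = 4; eighth = 4; thirty-second = 1; quarter note = 8; eighth = 4.
Altogether 1 + 4 + 4 + 1 + 8 + 4 = 22 thirty-second notes.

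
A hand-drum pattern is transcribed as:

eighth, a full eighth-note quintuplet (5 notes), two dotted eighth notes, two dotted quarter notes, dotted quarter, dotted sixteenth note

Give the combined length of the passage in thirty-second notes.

Convert each value to thirty-second notes: eighth = 4; a full eighth-note quintuplet (5 notes) (five quintuplet eighths span one half) = 16; dotted eighth note = 6; dotted eighth note = 6; dotted quarter note = 12; dotted quarter note = 12; dotted quarter = 12; dotted sixteenth note = 3.
Altogether 4 + 16 + 6 + 6 + 12 + 12 + 12 + 3 = 71 thirty-second notes.

71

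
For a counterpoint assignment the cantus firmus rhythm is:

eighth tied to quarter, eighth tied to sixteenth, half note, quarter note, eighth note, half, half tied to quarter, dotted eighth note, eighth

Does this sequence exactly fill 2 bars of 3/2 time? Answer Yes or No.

Yes

One bar of 3/2 = 24 sixteenth notes, so 2 bars = 48.
Express everything in sixteenth notes: eighth tied to quarter (eighth + quarter) = 6; eighth tied to sixteenth (eighth + sixteenth) = 3; half note = 8; quarter note = 4; eighth note = 2; half = 8; half tied to quarter (half + quarter) = 12; dotted eighth note = 3; eighth = 2.
Sum: 6 + 3 + 8 + 4 + 2 + 8 + 12 + 3 + 2 = 48.
48 equals 48, so the answer is Yes.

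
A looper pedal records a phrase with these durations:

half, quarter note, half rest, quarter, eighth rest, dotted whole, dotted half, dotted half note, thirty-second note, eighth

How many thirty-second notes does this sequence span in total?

Convert each value to thirty-second notes: half = 16; quarter note = 8; half rest = 16; quarter = 8; eighth rest = 4; dotted whole = 48; dotted half = 24; dotted half note = 24; thirty-second note = 1; eighth = 4.
Sum: 16 + 8 + 16 + 8 + 4 + 48 + 24 + 24 + 1 + 4 = 153 thirty-second notes.

153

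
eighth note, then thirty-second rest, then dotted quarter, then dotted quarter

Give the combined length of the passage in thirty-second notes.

In thirty-second notes: eighth note = 4; thirty-second rest = 1; dotted quarter = 12; dotted quarter = 12.
Altogether 4 + 1 + 12 + 12 = 29 thirty-second notes.

29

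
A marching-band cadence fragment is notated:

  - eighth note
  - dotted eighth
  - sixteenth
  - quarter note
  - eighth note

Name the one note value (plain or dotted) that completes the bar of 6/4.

The bar of 6/4 = 24 sixteenth notes.
Each duration in sixteenth notes: eighth note = 2; dotted eighth = 3; sixteenth = 1; quarter note = 4; eighth note = 2.
Adding: 2 + 3 + 1 + 4 + 2 = 12.
Remaining: 24 − 12 = 12 sixteenth notes, which is a dotted half note.

dotted half note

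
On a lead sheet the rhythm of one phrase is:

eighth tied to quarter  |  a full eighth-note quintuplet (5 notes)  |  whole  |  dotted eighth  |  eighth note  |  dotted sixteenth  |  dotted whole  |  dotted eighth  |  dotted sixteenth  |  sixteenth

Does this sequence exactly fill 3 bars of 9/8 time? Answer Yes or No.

One bar of 9/8 = 36 thirty-second notes, so 3 bars = 108.
Convert each value to thirty-second notes: eighth tied to quarter (eighth + quarter) = 12; a full eighth-note quintuplet (5 notes) (five quintuplet eighths span one half) = 16; whole = 32; dotted eighth = 6; eighth note = 4; dotted sixteenth = 3; dotted whole = 48; dotted eighth = 6; dotted sixteenth = 3; sixteenth = 2.
Total: 12 + 16 + 32 + 6 + 4 + 3 + 48 + 6 + 3 + 2 = 132.
132 exceeds 108, so the answer is No.

No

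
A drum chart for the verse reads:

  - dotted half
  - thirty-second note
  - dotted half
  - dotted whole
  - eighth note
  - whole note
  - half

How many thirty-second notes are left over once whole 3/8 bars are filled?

One bar of 3/8 = 12 thirty-second notes.
Each duration in thirty-second notes: dotted half = 24; thirty-second note = 1; dotted half = 24; dotted whole = 48; eighth note = 4; whole note = 32; half = 16.
Total: 24 + 1 + 24 + 48 + 4 + 32 + 16 = 149.
149 ÷ 12 = 12 complete bars with 5 thirty-second notes remaining.

5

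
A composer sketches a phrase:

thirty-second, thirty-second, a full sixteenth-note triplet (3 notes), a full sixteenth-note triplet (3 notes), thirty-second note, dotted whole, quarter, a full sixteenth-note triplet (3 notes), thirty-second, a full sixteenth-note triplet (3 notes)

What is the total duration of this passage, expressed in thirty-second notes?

Express everything in thirty-second notes: thirty-second = 1; thirty-second = 1; a full sixteenth-note triplet (3 notes) (three triplet sixteenths span one eighth) = 4; a full sixteenth-note triplet (3 notes) (three triplet sixteenths span one eighth) = 4; thirty-second note = 1; dotted whole = 48; quarter = 8; a full sixteenth-note triplet (3 notes) (three triplet sixteenths span one eighth) = 4; thirty-second = 1; a full sixteenth-note triplet (3 notes) (three triplet sixteenths span one eighth) = 4.
Adding: 1 + 1 + 4 + 4 + 1 + 48 + 8 + 4 + 1 + 4 = 76 thirty-second notes.

76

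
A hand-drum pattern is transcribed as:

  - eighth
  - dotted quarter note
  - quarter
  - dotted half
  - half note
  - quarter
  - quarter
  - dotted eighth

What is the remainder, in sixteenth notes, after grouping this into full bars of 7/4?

15

One bar of 7/4 = 28 sixteenth notes.
Convert each value to sixteenth notes: eighth = 2; dotted quarter note = 6; quarter = 4; dotted half = 12; half note = 8; quarter = 4; quarter = 4; dotted eighth = 3.
Adding: 2 + 6 + 4 + 12 + 8 + 4 + 4 + 3 = 43.
43 ÷ 28 = 1 complete bar with 15 sixteenth notes remaining.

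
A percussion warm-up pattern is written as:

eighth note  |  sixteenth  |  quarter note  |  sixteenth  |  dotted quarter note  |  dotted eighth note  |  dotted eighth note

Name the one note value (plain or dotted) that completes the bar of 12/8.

quarter note

The bar of 12/8 = 24 sixteenth notes.
In sixteenth notes: eighth note = 2; sixteenth = 1; quarter note = 4; sixteenth = 1; dotted quarter note = 6; dotted eighth note = 3; dotted eighth note = 3.
Total: 2 + 1 + 4 + 1 + 6 + 3 + 3 = 20.
Remaining: 24 − 20 = 4 sixteenth notes, which is a quarter note.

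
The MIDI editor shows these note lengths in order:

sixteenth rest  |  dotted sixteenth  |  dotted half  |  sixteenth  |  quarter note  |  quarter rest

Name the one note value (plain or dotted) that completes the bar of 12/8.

thirty-second note

The bar of 12/8 = 48 thirty-second notes.
In thirty-second notes: sixteenth rest = 2; dotted sixteenth = 3; dotted half = 24; sixteenth = 2; quarter note = 8; quarter rest = 8.
Total: 2 + 3 + 24 + 2 + 8 + 8 = 47.
Remaining: 48 − 47 = 1 thirty-second note, which is a thirty-second note.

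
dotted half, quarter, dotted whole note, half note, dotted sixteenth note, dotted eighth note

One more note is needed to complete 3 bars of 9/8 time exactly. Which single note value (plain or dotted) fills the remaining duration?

dotted sixteenth note

3 bars of 9/8 = 108 thirty-second notes.
Express everything in thirty-second notes: dotted half = 24; quarter = 8; dotted whole note = 48; half note = 16; dotted sixteenth note = 3; dotted eighth note = 6.
Sum: 24 + 8 + 48 + 16 + 3 + 6 = 105.
Remaining: 108 − 105 = 3 thirty-second notes, which is a dotted sixteenth note.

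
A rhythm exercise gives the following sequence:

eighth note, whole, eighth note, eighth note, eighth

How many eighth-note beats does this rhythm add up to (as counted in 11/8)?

One eighth-note beat = 2 sixteenth notes.
Each duration in sixteenth notes: eighth note = 2; whole = 16; eighth note = 2; eighth note = 2; eighth = 2.
Altogether 2 + 16 + 2 + 2 + 2 = 24.
24 ÷ 2 = 12 beats.

12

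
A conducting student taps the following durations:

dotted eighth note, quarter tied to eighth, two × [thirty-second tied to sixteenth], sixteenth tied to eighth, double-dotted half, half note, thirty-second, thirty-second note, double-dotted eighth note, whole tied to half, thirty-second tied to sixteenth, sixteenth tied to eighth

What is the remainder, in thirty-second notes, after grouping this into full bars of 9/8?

32

One bar of 9/8 = 36 thirty-second notes.
Working in thirty-second notes: dotted eighth note = 6; quarter tied to eighth (quarter + eighth) = 12; thirty-second tied to sixteenth (thirty-second + sixteenth) = 3; thirty-second tied to sixteenth (thirty-second + sixteenth) = 3; sixteenth tied to eighth (sixteenth + eighth) = 6; double-dotted half = 28; half note = 16; thirty-second = 1; thirty-second note = 1; double-dotted eighth note = 7; whole tied to half (whole + half) = 48; thirty-second tied to sixteenth (thirty-second + sixteenth) = 3; sixteenth tied to eighth (sixteenth + eighth) = 6.
Sum: 6 + 12 + 3 + 3 + 6 + 28 + 16 + 1 + 1 + 7 + 48 + 3 + 6 = 140.
140 ÷ 36 = 3 complete bars with 32 thirty-second notes remaining.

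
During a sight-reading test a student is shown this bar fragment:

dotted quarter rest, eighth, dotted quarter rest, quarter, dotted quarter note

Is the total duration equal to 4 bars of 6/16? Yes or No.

One bar of 6/16 = 3 eighth notes, so 4 bars = 12.
Each duration in eighth notes: dotted quarter rest = 3; eighth = 1; dotted quarter rest = 3; quarter = 2; dotted quarter note = 3.
Altogether 3 + 1 + 3 + 2 + 3 = 12.
12 equals 12, so the answer is Yes.

Yes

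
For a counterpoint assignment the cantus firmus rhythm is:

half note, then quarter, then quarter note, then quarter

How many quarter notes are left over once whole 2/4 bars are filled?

1

One bar of 2/4 = 2 quarter notes.
Each duration in quarter notes: half note = 2; quarter = 1; quarter note = 1; quarter = 1.
Adding: 2 + 1 + 1 + 1 = 5.
5 ÷ 2 = 2 complete bars with 1 quarter note remaining.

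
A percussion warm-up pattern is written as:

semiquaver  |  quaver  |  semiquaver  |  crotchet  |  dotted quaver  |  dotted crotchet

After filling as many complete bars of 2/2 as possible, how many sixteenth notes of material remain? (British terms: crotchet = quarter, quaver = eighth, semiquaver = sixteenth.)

1

One bar of 2/2 = 16 sixteenth notes.
Convert each value to sixteenth notes: semiquaver = 1; quaver = 2; semiquaver = 1; crotchet = 4; dotted quaver = 3; dotted crotchet = 6.
Adding: 1 + 2 + 1 + 4 + 3 + 6 = 17.
17 ÷ 16 = 1 complete bar with 1 sixteenth note remaining.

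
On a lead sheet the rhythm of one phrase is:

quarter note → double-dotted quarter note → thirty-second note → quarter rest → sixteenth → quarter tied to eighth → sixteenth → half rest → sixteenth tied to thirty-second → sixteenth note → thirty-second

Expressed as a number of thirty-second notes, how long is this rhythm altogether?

69

Convert each value to thirty-second notes: quarter note = 8; double-dotted quarter note = 14; thirty-second note = 1; quarter rest = 8; sixteenth = 2; quarter tied to eighth (quarter + eighth) = 12; sixteenth = 2; half rest = 16; sixteenth tied to thirty-second (sixteenth + thirty-second) = 3; sixteenth note = 2; thirty-second = 1.
Total: 8 + 14 + 1 + 8 + 2 + 12 + 2 + 16 + 3 + 2 + 1 = 69 thirty-second notes.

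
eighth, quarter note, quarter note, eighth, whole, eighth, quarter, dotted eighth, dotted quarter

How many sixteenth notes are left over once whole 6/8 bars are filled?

One bar of 6/8 = 12 sixteenth notes.
In sixteenth notes: eighth = 2; quarter note = 4; quarter note = 4; eighth = 2; whole = 16; eighth = 2; quarter = 4; dotted eighth = 3; dotted quarter = 6.
Sum: 2 + 4 + 4 + 2 + 16 + 2 + 4 + 3 + 6 = 43.
43 ÷ 12 = 3 complete bars with 7 sixteenth notes remaining.

7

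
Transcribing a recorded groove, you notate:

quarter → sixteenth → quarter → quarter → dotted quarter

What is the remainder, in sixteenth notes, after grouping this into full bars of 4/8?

One bar of 4/8 = 8 sixteenth notes.
Convert each value to sixteenth notes: quarter = 4; sixteenth = 1; quarter = 4; quarter = 4; dotted quarter = 6.
Adding: 4 + 1 + 4 + 4 + 6 = 19.
19 ÷ 8 = 2 complete bars with 3 sixteenth notes remaining.

3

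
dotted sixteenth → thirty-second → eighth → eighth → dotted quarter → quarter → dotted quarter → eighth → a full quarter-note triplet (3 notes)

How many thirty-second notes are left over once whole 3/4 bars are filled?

16

One bar of 3/4 = 24 thirty-second notes.
Convert each value to thirty-second notes: dotted sixteenth = 3; thirty-second = 1; eighth = 4; eighth = 4; dotted quarter = 12; quarter = 8; dotted quarter = 12; eighth = 4; a full quarter-note triplet (3 notes) (three triplet quarters span one half) = 16.
Total: 3 + 1 + 4 + 4 + 12 + 8 + 12 + 4 + 16 = 64.
64 ÷ 24 = 2 complete bars with 16 thirty-second notes remaining.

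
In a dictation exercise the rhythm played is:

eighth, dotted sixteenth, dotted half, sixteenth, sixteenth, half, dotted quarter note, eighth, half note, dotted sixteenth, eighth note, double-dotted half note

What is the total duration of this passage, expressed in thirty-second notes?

118

In thirty-second notes: eighth = 4; dotted sixteenth = 3; dotted half = 24; sixteenth = 2; sixteenth = 2; half = 16; dotted quarter note = 12; eighth = 4; half note = 16; dotted sixteenth = 3; eighth note = 4; double-dotted half note = 28.
Adding: 4 + 3 + 24 + 2 + 2 + 16 + 12 + 4 + 16 + 3 + 4 + 28 = 118 thirty-second notes.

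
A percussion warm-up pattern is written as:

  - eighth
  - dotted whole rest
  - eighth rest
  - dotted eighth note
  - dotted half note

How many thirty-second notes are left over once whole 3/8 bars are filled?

One bar of 3/8 = 6 sixteenth notes.
Working in sixteenth notes: eighth = 2; dotted whole rest = 24; eighth rest = 2; dotted eighth note = 3; dotted half note = 12.
Sum: 2 + 24 + 2 + 3 + 12 = 43.
43 ÷ 6 = 7 complete bars with 1 sixteenth note remaining = 2 thirty-second notes.

2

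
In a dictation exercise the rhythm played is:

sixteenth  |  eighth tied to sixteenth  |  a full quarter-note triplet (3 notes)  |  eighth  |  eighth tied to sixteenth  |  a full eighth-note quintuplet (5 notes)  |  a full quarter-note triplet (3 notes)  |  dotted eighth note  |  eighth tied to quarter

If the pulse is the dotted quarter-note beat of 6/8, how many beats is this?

7

One dotted quarter-note beat = 6 sixteenth notes.
Each duration in sixteenth notes: sixteenth = 1; eighth tied to sixteenth (eighth + sixteenth) = 3; a full quarter-note triplet (3 notes) (three triplet quarters span one half) = 8; eighth = 2; eighth tied to sixteenth (eighth + sixteenth) = 3; a full eighth-note quintuplet (5 notes) (five quintuplet eighths span one half) = 8; a full quarter-note triplet (3 notes) (three triplet quarters span one half) = 8; dotted eighth note = 3; eighth tied to quarter (eighth + quarter) = 6.
Total: 1 + 3 + 8 + 2 + 3 + 8 + 8 + 3 + 6 = 42.
42 ÷ 6 = 7 beats.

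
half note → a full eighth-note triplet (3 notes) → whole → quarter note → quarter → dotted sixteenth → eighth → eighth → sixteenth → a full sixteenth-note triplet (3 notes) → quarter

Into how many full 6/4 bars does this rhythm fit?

2

One bar of 6/4 = 48 thirty-second notes.
In thirty-second notes: half note = 16; a full eighth-note triplet (3 notes) (three triplet eighths span one quarter) = 8; whole = 32; quarter note = 8; quarter = 8; dotted sixteenth = 3; eighth = 4; eighth = 4; sixteenth = 2; a full sixteenth-note triplet (3 notes) (three triplet sixteenths span one eighth) = 4; quarter = 8.
Altogether 16 + 8 + 32 + 8 + 8 + 3 + 4 + 4 + 2 + 4 + 8 = 97.
97 ÷ 48 = 2 complete bars with 1 left over.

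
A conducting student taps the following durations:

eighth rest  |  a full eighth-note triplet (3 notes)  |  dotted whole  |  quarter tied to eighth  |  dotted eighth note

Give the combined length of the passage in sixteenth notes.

In sixteenth notes: eighth rest = 2; a full eighth-note triplet (3 notes) (three triplet eighths span one quarter) = 4; dotted whole = 24; quarter tied to eighth (quarter + eighth) = 6; dotted eighth note = 3.
Altogether 2 + 4 + 24 + 6 + 3 = 39 sixteenth notes.

39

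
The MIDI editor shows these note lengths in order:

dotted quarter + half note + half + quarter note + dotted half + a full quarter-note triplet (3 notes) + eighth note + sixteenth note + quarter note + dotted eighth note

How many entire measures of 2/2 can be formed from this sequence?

3

One bar of 2/2 = 16 sixteenth notes.
Each duration in sixteenth notes: dotted quarter = 6; half note = 8; half = 8; quarter note = 4; dotted half = 12; a full quarter-note triplet (3 notes) (three triplet quarters span one half) = 8; eighth note = 2; sixteenth note = 1; quarter note = 4; dotted eighth note = 3.
Altogether 6 + 8 + 8 + 4 + 12 + 8 + 2 + 1 + 4 + 3 = 56.
56 ÷ 16 = 3 complete bars with 8 left over.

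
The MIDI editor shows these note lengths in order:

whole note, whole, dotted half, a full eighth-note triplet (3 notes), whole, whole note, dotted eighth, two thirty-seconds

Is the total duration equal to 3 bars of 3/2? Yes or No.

One bar of 3/2 = 48 thirty-second notes, so 3 bars = 144.
Working in thirty-second notes: whole note = 32; whole = 32; dotted half = 24; a full eighth-note triplet (3 notes) (three triplet eighths span one quarter) = 8; whole = 32; whole note = 32; dotted eighth = 6; thirty-second = 1; thirty-second = 1.
Total: 32 + 32 + 24 + 8 + 32 + 32 + 6 + 1 + 1 = 168.
168 exceeds 144, so the answer is No.

No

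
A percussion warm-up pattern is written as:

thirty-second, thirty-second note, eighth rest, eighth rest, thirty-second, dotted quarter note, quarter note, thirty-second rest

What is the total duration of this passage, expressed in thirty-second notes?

32

Convert each value to thirty-second notes: thirty-second = 1; thirty-second note = 1; eighth rest = 4; eighth rest = 4; thirty-second = 1; dotted quarter note = 12; quarter note = 8; thirty-second rest = 1.
Total: 1 + 1 + 4 + 4 + 1 + 12 + 8 + 1 = 32 thirty-second notes.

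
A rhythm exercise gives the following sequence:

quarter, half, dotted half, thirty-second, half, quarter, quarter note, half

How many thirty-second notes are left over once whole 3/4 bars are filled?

1

One bar of 3/4 = 24 thirty-second notes.
Express everything in thirty-second notes: quarter = 8; half = 16; dotted half = 24; thirty-second = 1; half = 16; quarter = 8; quarter note = 8; half = 16.
Total: 8 + 16 + 24 + 1 + 16 + 8 + 8 + 16 = 97.
97 ÷ 24 = 4 complete bars with 1 thirty-second note remaining.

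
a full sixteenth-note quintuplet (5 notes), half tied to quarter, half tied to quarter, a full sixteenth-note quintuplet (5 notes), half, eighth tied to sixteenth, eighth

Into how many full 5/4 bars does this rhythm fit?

2

One bar of 5/4 = 20 sixteenth notes.
Each duration in sixteenth notes: a full sixteenth-note quintuplet (5 notes) (five quintuplet sixteenths span one quarter) = 4; half tied to quarter (half + quarter) = 12; half tied to quarter (half + quarter) = 12; a full sixteenth-note quintuplet (5 notes) (five quintuplet sixteenths span one quarter) = 4; half = 8; eighth tied to sixteenth (eighth + sixteenth) = 3; eighth = 2.
Adding: 4 + 12 + 12 + 4 + 8 + 3 + 2 = 45.
45 ÷ 20 = 2 complete bars with 5 left over.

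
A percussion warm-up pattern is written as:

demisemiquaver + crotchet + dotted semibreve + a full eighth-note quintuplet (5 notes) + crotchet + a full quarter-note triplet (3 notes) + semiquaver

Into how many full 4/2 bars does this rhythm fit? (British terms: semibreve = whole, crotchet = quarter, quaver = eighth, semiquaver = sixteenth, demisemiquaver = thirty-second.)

1

One bar of 4/2 = 64 thirty-second notes.
Express everything in thirty-second notes: demisemiquaver = 1; crotchet = 8; dotted semibreve = 48; a full eighth-note quintuplet (5 notes) (five quintuplet eighths span one half) = 16; crotchet = 8; a full quarter-note triplet (3 notes) (three triplet quarters span one half) = 16; semiquaver = 2.
Altogether 1 + 8 + 48 + 16 + 8 + 16 + 2 = 99.
99 ÷ 64 = 1 complete bar with 35 left over.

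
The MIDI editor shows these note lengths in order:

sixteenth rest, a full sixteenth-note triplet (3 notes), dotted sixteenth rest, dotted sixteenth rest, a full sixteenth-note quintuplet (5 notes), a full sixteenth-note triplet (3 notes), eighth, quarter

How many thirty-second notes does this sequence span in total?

Working in thirty-second notes: sixteenth rest = 2; a full sixteenth-note triplet (3 notes) (three triplet sixteenths span one eighth) = 4; dotted sixteenth rest = 3; dotted sixteenth rest = 3; a full sixteenth-note quintuplet (5 notes) (five quintuplet sixteenths span one quarter) = 8; a full sixteenth-note triplet (3 notes) (three triplet sixteenths span one eighth) = 4; eighth = 4; quarter = 8.
Sum: 2 + 4 + 3 + 3 + 8 + 4 + 4 + 8 = 36 thirty-second notes.

36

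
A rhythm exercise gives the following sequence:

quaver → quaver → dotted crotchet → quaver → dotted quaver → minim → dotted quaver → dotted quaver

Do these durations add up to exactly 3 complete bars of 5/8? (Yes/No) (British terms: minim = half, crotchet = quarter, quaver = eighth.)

One bar of 5/8 = 10 sixteenth notes, so 3 bars = 30.
In sixteenth notes: quaver = 2; quaver = 2; dotted crotchet = 6; quaver = 2; dotted quaver = 3; minim = 8; dotted quaver = 3; dotted quaver = 3.
Total: 2 + 2 + 6 + 2 + 3 + 8 + 3 + 3 = 29.
29 falls short of 30, so the answer is No.

No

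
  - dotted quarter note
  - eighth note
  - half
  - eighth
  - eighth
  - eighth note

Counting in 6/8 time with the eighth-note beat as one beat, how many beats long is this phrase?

One eighth-note beat = 2 sixteenth notes.
Convert each value to sixteenth notes: dotted quarter note = 6; eighth note = 2; half = 8; eighth = 2; eighth = 2; eighth note = 2.
Altogether 6 + 2 + 8 + 2 + 2 + 2 = 22.
22 ÷ 2 = 11 beats.

11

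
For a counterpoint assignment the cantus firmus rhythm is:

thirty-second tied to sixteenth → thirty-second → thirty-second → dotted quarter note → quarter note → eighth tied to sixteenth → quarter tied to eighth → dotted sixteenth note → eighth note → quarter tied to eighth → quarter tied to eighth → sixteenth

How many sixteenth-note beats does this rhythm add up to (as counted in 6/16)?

One sixteenth-note beat = 2 thirty-second notes.
Convert each value to thirty-second notes: thirty-second tied to sixteenth (thirty-second + sixteenth) = 3; thirty-second = 1; thirty-second = 1; dotted quarter note = 12; quarter note = 8; eighth tied to sixteenth (eighth + sixteenth) = 6; quarter tied to eighth (quarter + eighth) = 12; dotted sixteenth note = 3; eighth note = 4; quarter tied to eighth (quarter + eighth) = 12; quarter tied to eighth (quarter + eighth) = 12; sixteenth = 2.
Adding: 3 + 1 + 1 + 12 + 8 + 6 + 12 + 3 + 4 + 12 + 12 + 2 = 76.
76 ÷ 2 = 38 beats.

38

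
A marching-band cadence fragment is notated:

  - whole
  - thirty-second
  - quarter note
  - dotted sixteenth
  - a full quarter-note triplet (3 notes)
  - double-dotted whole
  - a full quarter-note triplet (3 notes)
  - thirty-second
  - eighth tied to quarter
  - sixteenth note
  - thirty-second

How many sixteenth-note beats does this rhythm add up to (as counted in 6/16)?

One sixteenth-note beat = 2 thirty-second notes.
In thirty-second notes: whole = 32; thirty-second = 1; quarter note = 8; dotted sixteenth = 3; a full quarter-note triplet (3 notes) (three triplet quarters span one half) = 16; double-dotted whole = 56; a full quarter-note triplet (3 notes) (three triplet quarters span one half) = 16; thirty-second = 1; eighth tied to quarter (eighth + quarter) = 12; sixteenth note = 2; thirty-second = 1.
Altogether 32 + 1 + 8 + 3 + 16 + 56 + 16 + 1 + 12 + 2 + 1 = 148.
148 ÷ 2 = 74 beats.

74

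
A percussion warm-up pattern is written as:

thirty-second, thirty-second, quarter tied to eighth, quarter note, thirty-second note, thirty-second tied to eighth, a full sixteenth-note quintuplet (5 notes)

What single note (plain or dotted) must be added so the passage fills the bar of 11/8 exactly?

quarter note

The bar of 11/8 = 44 thirty-second notes.
In thirty-second notes: thirty-second = 1; thirty-second = 1; quarter tied to eighth (quarter + eighth) = 12; quarter note = 8; thirty-second note = 1; thirty-second tied to eighth (thirty-second + eighth) = 5; a full sixteenth-note quintuplet (5 notes) (five quintuplet sixteenths span one quarter) = 8.
Altogether 1 + 1 + 12 + 8 + 1 + 5 + 8 = 36.
Remaining: 44 − 36 = 8 thirty-second notes, which is a quarter note.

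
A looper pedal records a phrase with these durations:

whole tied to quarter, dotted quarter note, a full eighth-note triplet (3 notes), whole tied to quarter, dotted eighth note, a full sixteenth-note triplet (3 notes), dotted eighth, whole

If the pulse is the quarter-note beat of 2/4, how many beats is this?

One quarter-note beat = 4 sixteenth notes.
Working in sixteenth notes: whole tied to quarter (whole + quarter) = 20; dotted quarter note = 6; a full eighth-note triplet (3 notes) (three triplet eighths span one quarter) = 4; whole tied to quarter (whole + quarter) = 20; dotted eighth note = 3; a full sixteenth-note triplet (3 notes) (three triplet sixteenths span one eighth) = 2; dotted eighth = 3; whole = 16.
Total: 20 + 6 + 4 + 20 + 3 + 2 + 3 + 16 = 74.
74 ÷ 4 = 18.5 beats.

18.5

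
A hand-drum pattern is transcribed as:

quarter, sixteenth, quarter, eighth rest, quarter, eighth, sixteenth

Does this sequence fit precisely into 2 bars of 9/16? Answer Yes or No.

Yes

One bar of 9/16 = 9 sixteenth notes, so 2 bars = 18.
Convert each value to sixteenth notes: quarter = 4; sixteenth = 1; quarter = 4; eighth rest = 2; quarter = 4; eighth = 2; sixteenth = 1.
Altogether 4 + 1 + 4 + 2 + 4 + 2 + 1 = 18.
18 equals 18, so the answer is Yes.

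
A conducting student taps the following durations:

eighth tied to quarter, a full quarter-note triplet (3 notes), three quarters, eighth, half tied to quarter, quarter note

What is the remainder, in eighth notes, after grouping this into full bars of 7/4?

8

One bar of 7/4 = 14 eighth notes.
Working in eighth notes: eighth tied to quarter (eighth + quarter) = 3; a full quarter-note triplet (3 notes) (three triplet quarters span one half) = 4; quarter = 2; quarter = 2; quarter = 2; eighth = 1; half tied to quarter (half + quarter) = 6; quarter note = 2.
Sum: 3 + 4 + 2 + 2 + 2 + 1 + 6 + 2 = 22.
22 ÷ 14 = 1 complete bar with 8 eighth notes remaining.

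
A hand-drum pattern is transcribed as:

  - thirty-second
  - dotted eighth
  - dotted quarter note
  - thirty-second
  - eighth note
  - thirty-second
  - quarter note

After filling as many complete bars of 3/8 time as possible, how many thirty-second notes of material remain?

9

One bar of 3/8 = 12 thirty-second notes.
Each duration in thirty-second notes: thirty-second = 1; dotted eighth = 6; dotted quarter note = 12; thirty-second = 1; eighth note = 4; thirty-second = 1; quarter note = 8.
Altogether 1 + 6 + 12 + 1 + 4 + 1 + 8 = 33.
33 ÷ 12 = 2 complete bars with 9 thirty-second notes remaining.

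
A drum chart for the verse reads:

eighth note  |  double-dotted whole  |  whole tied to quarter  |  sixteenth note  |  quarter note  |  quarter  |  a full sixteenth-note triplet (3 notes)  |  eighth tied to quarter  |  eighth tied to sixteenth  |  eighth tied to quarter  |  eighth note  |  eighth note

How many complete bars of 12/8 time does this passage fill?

3

One bar of 12/8 = 24 sixteenth notes.
Convert each value to sixteenth notes: eighth note = 2; double-dotted whole = 28; whole tied to quarter (whole + quarter) = 20; sixteenth note = 1; quarter note = 4; quarter = 4; a full sixteenth-note triplet (3 notes) (three triplet sixteenths span one eighth) = 2; eighth tied to quarter (eighth + quarter) = 6; eighth tied to sixteenth (eighth + sixteenth) = 3; eighth tied to quarter (eighth + quarter) = 6; eighth note = 2; eighth note = 2.
Adding: 2 + 28 + 20 + 1 + 4 + 4 + 2 + 6 + 3 + 6 + 2 + 2 = 80.
80 ÷ 24 = 3 complete bars with 8 left over.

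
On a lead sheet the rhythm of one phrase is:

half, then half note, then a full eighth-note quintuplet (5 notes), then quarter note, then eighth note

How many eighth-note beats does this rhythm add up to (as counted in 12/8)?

15

One eighth-note beat = 2 sixteenth notes.
Working in sixteenth notes: half = 8; half note = 8; a full eighth-note quintuplet (5 notes) (five quintuplet eighths span one half) = 8; quarter note = 4; eighth note = 2.
Adding: 8 + 8 + 8 + 4 + 2 = 30.
30 ÷ 2 = 15 beats.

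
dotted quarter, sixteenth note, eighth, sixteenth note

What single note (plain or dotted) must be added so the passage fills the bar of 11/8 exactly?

dotted half note

The bar of 11/8 = 22 sixteenth notes.
Each duration in sixteenth notes: dotted quarter = 6; sixteenth note = 1; eighth = 2; sixteenth note = 1.
Sum: 6 + 1 + 2 + 1 = 10.
Remaining: 22 − 10 = 12 sixteenth notes, which is a dotted half note.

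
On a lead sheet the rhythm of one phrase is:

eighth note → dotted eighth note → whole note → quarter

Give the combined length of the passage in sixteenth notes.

Express everything in sixteenth notes: eighth note = 2; dotted eighth note = 3; whole note = 16; quarter = 4.
Sum: 2 + 3 + 16 + 4 = 25 sixteenth notes.

25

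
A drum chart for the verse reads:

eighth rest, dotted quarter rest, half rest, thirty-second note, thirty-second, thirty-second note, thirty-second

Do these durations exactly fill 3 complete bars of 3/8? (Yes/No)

One bar of 3/8 = 12 thirty-second notes, so 3 bars = 36.
Working in thirty-second notes: eighth rest = 4; dotted quarter rest = 12; half rest = 16; thirty-second note = 1; thirty-second = 1; thirty-second note = 1; thirty-second = 1.
Sum: 4 + 12 + 16 + 1 + 1 + 1 + 1 = 36.
36 equals 36, so the answer is Yes.

Yes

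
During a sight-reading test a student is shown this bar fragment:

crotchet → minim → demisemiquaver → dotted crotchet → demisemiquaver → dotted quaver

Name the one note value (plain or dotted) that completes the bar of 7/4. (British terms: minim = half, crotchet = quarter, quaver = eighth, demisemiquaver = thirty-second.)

The bar of 7/4 = 56 thirty-second notes.
Working in thirty-second notes: crotchet = 8; minim = 16; demisemiquaver = 1; dotted crotchet = 12; demisemiquaver = 1; dotted quaver = 6.
Altogether 8 + 16 + 1 + 12 + 1 + 6 = 44.
Remaining: 56 − 44 = 12 thirty-second notes, which is a dotted quarter note.

dotted quarter note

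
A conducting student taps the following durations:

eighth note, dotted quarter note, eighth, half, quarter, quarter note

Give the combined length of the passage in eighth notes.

In eighth notes: eighth note = 1; dotted quarter note = 3; eighth = 1; half = 4; quarter = 2; quarter note = 2.
Altogether 1 + 3 + 1 + 4 + 2 + 2 = 13 eighth notes.

13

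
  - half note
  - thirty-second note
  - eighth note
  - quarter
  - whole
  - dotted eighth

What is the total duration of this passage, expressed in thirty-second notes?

Each duration in thirty-second notes: half note = 16; thirty-second note = 1; eighth note = 4; quarter = 8; whole = 32; dotted eighth = 6.
Total: 16 + 1 + 4 + 8 + 32 + 6 = 67 thirty-second notes.

67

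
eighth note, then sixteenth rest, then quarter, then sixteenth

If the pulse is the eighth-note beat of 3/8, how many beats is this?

4

One eighth-note beat = 2 sixteenth notes.
In sixteenth notes: eighth note = 2; sixteenth rest = 1; quarter = 4; sixteenth = 1.
Altogether 2 + 1 + 4 + 1 = 8.
8 ÷ 2 = 4 beats.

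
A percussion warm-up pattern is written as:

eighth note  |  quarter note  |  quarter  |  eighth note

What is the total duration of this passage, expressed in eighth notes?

6

Express everything in eighth notes: eighth note = 1; quarter note = 2; quarter = 2; eighth note = 1.
Altogether 1 + 2 + 2 + 1 = 6 eighth notes.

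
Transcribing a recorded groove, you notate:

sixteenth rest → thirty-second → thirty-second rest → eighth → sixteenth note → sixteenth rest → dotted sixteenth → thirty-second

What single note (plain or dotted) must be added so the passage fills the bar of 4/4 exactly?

The bar of 4/4 = 32 thirty-second notes.
In thirty-second notes: sixteenth rest = 2; thirty-second = 1; thirty-second rest = 1; eighth = 4; sixteenth note = 2; sixteenth rest = 2; dotted sixteenth = 3; thirty-second = 1.
Sum: 2 + 1 + 1 + 4 + 2 + 2 + 3 + 1 = 16.
Remaining: 32 − 16 = 16 thirty-second notes, which is a half note.

half note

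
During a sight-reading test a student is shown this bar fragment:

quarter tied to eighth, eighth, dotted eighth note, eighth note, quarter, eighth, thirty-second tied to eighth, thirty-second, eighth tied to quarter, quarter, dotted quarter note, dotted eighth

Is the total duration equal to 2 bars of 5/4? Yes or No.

No

One bar of 5/4 = 40 thirty-second notes, so 2 bars = 80.
Each duration in thirty-second notes: quarter tied to eighth (quarter + eighth) = 12; eighth = 4; dotted eighth note = 6; eighth note = 4; quarter = 8; eighth = 4; thirty-second tied to eighth (thirty-second + eighth) = 5; thirty-second = 1; eighth tied to quarter (eighth + quarter) = 12; quarter = 8; dotted quarter note = 12; dotted eighth = 6.
Adding: 12 + 4 + 6 + 4 + 8 + 4 + 5 + 1 + 12 + 8 + 12 + 6 = 82.
82 exceeds 80, so the answer is No.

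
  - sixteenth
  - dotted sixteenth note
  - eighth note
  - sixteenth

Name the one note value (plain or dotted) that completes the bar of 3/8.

The bar of 3/8 = 12 thirty-second notes.
Each duration in thirty-second notes: sixteenth = 2; dotted sixteenth note = 3; eighth note = 4; sixteenth = 2.
Sum: 2 + 3 + 4 + 2 = 11.
Remaining: 12 − 11 = 1 thirty-second note, which is a thirty-second note.

thirty-second note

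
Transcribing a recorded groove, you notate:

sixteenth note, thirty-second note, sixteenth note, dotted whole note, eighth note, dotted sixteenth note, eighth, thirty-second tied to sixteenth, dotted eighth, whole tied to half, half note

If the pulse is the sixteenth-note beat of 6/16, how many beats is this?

One sixteenth-note beat = 2 thirty-second notes.
Express everything in thirty-second notes: sixteenth note = 2; thirty-second note = 1; sixteenth note = 2; dotted whole note = 48; eighth note = 4; dotted sixteenth note = 3; eighth = 4; thirty-second tied to sixteenth (thirty-second + sixteenth) = 3; dotted eighth = 6; whole tied to half (whole + half) = 48; half note = 16.
Total: 2 + 1 + 2 + 48 + 4 + 3 + 4 + 3 + 6 + 48 + 16 = 137.
137 ÷ 2 = 68.5 beats.

68.5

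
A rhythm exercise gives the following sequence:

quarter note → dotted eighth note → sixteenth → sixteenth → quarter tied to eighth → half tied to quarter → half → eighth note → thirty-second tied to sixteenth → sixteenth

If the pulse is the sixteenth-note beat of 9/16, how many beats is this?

One sixteenth-note beat = 2 thirty-second notes.
Convert each value to thirty-second notes: quarter note = 8; dotted eighth note = 6; sixteenth = 2; sixteenth = 2; quarter tied to eighth (quarter + eighth) = 12; half tied to quarter (half + quarter) = 24; half = 16; eighth note = 4; thirty-second tied to sixteenth (thirty-second + sixteenth) = 3; sixteenth = 2.
Total: 8 + 6 + 2 + 2 + 12 + 24 + 16 + 4 + 3 + 2 = 79.
79 ÷ 2 = 39.5 beats.

39.5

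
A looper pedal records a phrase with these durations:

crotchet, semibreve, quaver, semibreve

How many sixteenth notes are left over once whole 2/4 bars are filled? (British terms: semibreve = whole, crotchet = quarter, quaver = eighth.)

One bar of 2/4 = 4 eighth notes.
In eighth notes: crotchet = 2; semibreve = 8; quaver = 1; semibreve = 8.
Total: 2 + 8 + 1 + 8 = 19.
19 ÷ 4 = 4 complete bars with 3 eighth notes remaining = 6 sixteenth notes.

6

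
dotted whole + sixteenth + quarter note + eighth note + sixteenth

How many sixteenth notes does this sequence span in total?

32

Working in sixteenth notes: dotted whole = 24; sixteenth = 1; quarter note = 4; eighth note = 2; sixteenth = 1.
Altogether 24 + 1 + 4 + 2 + 1 = 32 sixteenth notes.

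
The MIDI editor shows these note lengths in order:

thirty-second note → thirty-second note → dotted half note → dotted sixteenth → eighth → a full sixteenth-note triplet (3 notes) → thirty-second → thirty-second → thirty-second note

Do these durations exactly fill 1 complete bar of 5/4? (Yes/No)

One bar of 5/4 = 40 thirty-second notes.
Convert each value to thirty-second notes: thirty-second note = 1; thirty-second note = 1; dotted half note = 24; dotted sixteenth = 3; eighth = 4; a full sixteenth-note triplet (3 notes) (three triplet sixteenths span one eighth) = 4; thirty-second = 1; thirty-second = 1; thirty-second note = 1.
Sum: 1 + 1 + 24 + 3 + 4 + 4 + 1 + 1 + 1 = 40.
40 equals 40, so the answer is Yes.

Yes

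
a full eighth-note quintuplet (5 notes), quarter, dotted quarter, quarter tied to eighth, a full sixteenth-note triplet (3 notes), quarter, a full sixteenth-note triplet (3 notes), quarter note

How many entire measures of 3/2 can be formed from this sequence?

1

One bar of 3/2 = 12 eighth notes.
Each duration in eighth notes: a full eighth-note quintuplet (5 notes) (five quintuplet eighths span one half) = 4; quarter = 2; dotted quarter = 3; quarter tied to eighth (quarter + eighth) = 3; a full sixteenth-note triplet (3 notes) (three triplet sixteenths span one eighth) = 1; quarter = 2; a full sixteenth-note triplet (3 notes) (three triplet sixteenths span one eighth) = 1; quarter note = 2.
Sum: 4 + 2 + 3 + 3 + 1 + 2 + 1 + 2 = 18.
18 ÷ 12 = 1 complete bar with 6 left over.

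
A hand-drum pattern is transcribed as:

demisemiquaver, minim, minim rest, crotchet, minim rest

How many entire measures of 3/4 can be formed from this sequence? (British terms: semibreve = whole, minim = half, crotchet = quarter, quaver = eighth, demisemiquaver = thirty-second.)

2

One bar of 3/4 = 24 thirty-second notes.
Express everything in thirty-second notes: demisemiquaver = 1; minim = 16; minim rest = 16; crotchet = 8; minim rest = 16.
Total: 1 + 16 + 16 + 8 + 16 = 57.
57 ÷ 24 = 2 complete bars with 9 left over.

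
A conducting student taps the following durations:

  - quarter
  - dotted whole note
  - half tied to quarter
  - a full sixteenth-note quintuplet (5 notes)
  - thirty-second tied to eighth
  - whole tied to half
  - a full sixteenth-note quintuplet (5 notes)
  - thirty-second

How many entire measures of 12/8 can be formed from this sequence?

3

One bar of 12/8 = 48 thirty-second notes.
Each duration in thirty-second notes: quarter = 8; dotted whole note = 48; half tied to quarter (half + quarter) = 24; a full sixteenth-note quintuplet (5 notes) (five quintuplet sixteenths span one quarter) = 8; thirty-second tied to eighth (thirty-second + eighth) = 5; whole tied to half (whole + half) = 48; a full sixteenth-note quintuplet (5 notes) (five quintuplet sixteenths span one quarter) = 8; thirty-second = 1.
Adding: 8 + 48 + 24 + 8 + 5 + 48 + 8 + 1 = 150.
150 ÷ 48 = 3 complete bars with 6 left over.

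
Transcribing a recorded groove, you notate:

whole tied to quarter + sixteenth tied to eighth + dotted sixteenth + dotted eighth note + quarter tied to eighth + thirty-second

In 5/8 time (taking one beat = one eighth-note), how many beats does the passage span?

One eighth-note beat = 4 thirty-second notes.
Each duration in thirty-second notes: whole tied to quarter (whole + quarter) = 40; sixteenth tied to eighth (sixteenth + eighth) = 6; dotted sixteenth = 3; dotted eighth note = 6; quarter tied to eighth (quarter + eighth) = 12; thirty-second = 1.
Altogether 40 + 6 + 3 + 6 + 12 + 1 = 68.
68 ÷ 4 = 17 beats.

17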